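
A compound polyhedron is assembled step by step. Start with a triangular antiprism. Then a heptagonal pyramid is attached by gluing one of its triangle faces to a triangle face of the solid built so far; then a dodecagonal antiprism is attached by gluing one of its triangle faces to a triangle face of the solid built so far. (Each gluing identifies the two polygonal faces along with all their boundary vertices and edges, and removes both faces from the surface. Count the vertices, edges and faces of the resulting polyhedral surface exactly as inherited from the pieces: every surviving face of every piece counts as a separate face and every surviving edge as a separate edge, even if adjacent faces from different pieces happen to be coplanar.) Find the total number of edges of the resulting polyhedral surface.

68

A triangular antiprism: V=6, E=12, F=8.
Attach a heptagonal pyramid (V=8, E=14, F=8) along a 3-gon: merge 3 vertices and 3 edges, delete both glued faces → V=11, E=23, F=14.
Attach a dodecagonal antiprism (V=24, E=48, F=26) along a 3-gon: merge 3 vertices and 3 edges, delete both glued faces → V=32, E=68, F=38.
Check: V − E + F = 32 − 68 + 38 = 2.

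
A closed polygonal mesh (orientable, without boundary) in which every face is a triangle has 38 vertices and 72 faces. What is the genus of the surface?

0

Every face is a triangle, so 2E = 3·72 = 216, giving E = 108.
χ = V − E + F = 38 − 108 + 72 = 2.
For a closed orientable surface χ = 2 − 2g, so g = (2 − (2))/2 = 0.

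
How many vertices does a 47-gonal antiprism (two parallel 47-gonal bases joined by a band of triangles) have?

An antiprism on an n-gon has two n-gon caps and 2n triangles: V = 2·47 = 94, E = 4·47 = 188, F = 2·47 + 2 = 96.

94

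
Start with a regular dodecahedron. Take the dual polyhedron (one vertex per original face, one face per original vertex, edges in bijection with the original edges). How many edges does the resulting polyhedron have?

The base solid has V = 20, E = 30, F = 12.
The dual swaps V and F and preserves E: V′ = F = 12, E′ = E = 30, F′ = V = 20.

30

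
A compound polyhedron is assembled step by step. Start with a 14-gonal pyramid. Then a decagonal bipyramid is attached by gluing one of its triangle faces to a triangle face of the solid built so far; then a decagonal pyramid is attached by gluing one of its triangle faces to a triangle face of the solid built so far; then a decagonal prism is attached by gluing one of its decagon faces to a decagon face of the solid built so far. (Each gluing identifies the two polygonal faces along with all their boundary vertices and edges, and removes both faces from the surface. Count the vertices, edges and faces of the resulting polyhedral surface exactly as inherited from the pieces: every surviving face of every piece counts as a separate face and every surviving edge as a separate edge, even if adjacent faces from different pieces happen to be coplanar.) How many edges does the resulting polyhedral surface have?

92

A 14-gonal pyramid: V=15, E=28, F=15.
Attach a decagonal bipyramid (V=12, E=30, F=20) along a 3-gon: merge 3 vertices and 3 edges, delete both glued faces → V=24, E=55, F=33.
Attach a decagonal pyramid (V=11, E=20, F=11) along a 3-gon: merge 3 vertices and 3 edges, delete both glued faces → V=32, E=72, F=42.
Attach a decagonal prism (V=20, E=30, F=12) along a 10-gon: merge 10 vertices and 10 edges, delete both glued faces → V=42, E=92, F=52.
Check: V − E + F = 42 − 92 + 52 = 2.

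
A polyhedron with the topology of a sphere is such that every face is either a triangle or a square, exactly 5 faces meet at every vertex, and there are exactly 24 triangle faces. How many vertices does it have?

Let x be the number of squares; then F = 24 + x.
Edge–face incidences: 2E = 3·24 + 4·x = 72 + 4x.
Every vertex has degree 5, so 5V = 2E.
Euler: V − E + F = 2 ⇒ (2E)/5 − E + (24 + x) = 2.
Multiply by 10: 2·(2E) − 5·(2E) + 10·(24 + x) = 20, i.e. 240 + 10x − 3·(72 + 4x) = 20.
Collecting terms: −2x + 24 = 20, so −2x = −4, so x = 2.
Then 2E = 72 + 4·2 = 80, so E = 40, V = 2E/5 = 16, F = 24 + 2 = 26.

16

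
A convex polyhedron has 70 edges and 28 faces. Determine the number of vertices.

44

Here V − E + F = 2.
V = 2 + E − F = 2 + 70 − 28 = 44.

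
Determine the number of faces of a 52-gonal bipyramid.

A bipyramid over an n-gon has 2n triangular faces and n + 2 vertices: V = 52 + 2 = 54, E = 3·52 = 156, F = 2·52 = 104.
Check: V − E + F = 54 − 156 + 104 = 2.

104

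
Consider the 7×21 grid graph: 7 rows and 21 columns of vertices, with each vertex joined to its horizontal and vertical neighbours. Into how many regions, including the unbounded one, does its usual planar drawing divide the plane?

The grid has V = 7·21 = 147 vertices and E = 7·20 + 21·6 = 266 edges.
F = 2 − V + E = 2 − 147 + 266 = 121.

121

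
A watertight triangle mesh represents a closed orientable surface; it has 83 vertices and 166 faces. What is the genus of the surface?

Every face is a triangle, so 2E = 3·166 = 498, giving E = 249.
χ = V − E + F = 83 − 249 + 166 = 0.
For a closed orientable surface χ = 2 − 2g, so g = (2 − (0))/2 = 1.

1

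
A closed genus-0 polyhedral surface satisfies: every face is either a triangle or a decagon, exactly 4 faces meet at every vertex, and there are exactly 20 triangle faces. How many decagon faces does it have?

Let x be the number of decagons; then F = 20 + x.
Edge–face incidences: 2E = 3·20 + 10·x = 60 + 10x.
Every vertex has degree 4, so 4V = 2E.
Euler: V − E + F = 2 ⇒ (2E)/4 − E + (20 + x) = 2.
Multiply by 8: 2·(2E) − 4·(2E) + 8·(20 + x) = 16, i.e. 160 + 8x − 2·(60 + 10x) = 16.
Collecting terms: −12x + 40 = 16, so −12x = −24, so x = 2.
Then 2E = 60 + 10·2 = 80, so E = 40, V = 2E/4 = 20, F = 20 + 2 = 22.

2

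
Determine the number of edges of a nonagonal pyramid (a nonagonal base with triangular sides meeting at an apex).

18

A pyramid on an n-gon base has one n-gon and n triangles: V = 9 + 1 = 10, E = 2·9 = 18, F = 9 + 1 = 10.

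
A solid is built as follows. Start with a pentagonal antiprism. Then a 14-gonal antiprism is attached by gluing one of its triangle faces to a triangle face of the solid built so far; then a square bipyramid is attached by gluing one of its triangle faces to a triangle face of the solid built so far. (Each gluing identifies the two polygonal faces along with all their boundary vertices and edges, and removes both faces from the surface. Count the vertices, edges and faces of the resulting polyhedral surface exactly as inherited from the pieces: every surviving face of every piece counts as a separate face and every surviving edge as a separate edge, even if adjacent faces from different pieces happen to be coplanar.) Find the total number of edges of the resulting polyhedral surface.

A pentagonal antiprism: V=10, E=20, F=12.
Attach a 14-gonal antiprism (V=28, E=56, F=30) along a 3-gon: merge 3 vertices and 3 edges, delete both glued faces → V=35, E=73, F=40.
Attach a square bipyramid (V=6, E=12, F=8) along a 3-gon: merge 3 vertices and 3 edges, delete both glued faces → V=38, E=82, F=46.
Check: V − E + F = 38 − 82 + 46 = 2.

82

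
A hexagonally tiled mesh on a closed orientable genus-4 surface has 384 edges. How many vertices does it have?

250

χ = 2 − 2·4 = -6, and every face is a hexagon so 6F = 2E.
F = 2E/6 = 128. Then V = -6 + E − F = -6 + 384 − 128 = 250.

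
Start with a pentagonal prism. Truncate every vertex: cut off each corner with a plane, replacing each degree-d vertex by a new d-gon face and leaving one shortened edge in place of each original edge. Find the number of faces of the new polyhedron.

The base solid has V = 10, E = 15, F = 7.
Truncation replaces each original edge-end by a new vertex, so V′ = 2E = 30.
Each original edge survives, and each old vertex of degree d contributes d new edges; summing degrees gives Σd = 2E, so E′ = E + 2E = 3E = 45.
Each original face survives and each original vertex becomes one new face: F′ = F + V = 17.

17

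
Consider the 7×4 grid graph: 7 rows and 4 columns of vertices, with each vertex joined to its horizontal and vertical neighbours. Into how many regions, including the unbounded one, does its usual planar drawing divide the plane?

The grid has V = 7·4 = 28 vertices and E = 7·3 + 4·6 = 45 edges.
F = 2 − V + E = 2 − 28 + 45 = 19.

19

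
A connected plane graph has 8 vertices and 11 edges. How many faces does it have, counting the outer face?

5

Euler's formula for a connected plane graph: V − E + F = 2, so F = 2 − 8 + 11 = 5.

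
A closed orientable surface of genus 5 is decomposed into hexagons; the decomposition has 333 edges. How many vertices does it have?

214

χ = 2 − 2·5 = -8, and every face is a hexagon so 6F = 2E.
F = 2E/6 = 111. Then V = -8 + E − F = -8 + 333 − 111 = 214.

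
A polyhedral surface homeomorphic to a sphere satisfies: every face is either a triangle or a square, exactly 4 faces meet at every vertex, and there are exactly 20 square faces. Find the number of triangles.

Let x be the number of triangles; then F = 20 + x.
Edge–face incidences: 2E = 4·20 + 3·x = 80 + 3x.
Every vertex has degree 4, so 4V = 2E.
Euler: V − E + F = 2 ⇒ (2E)/4 − E + (20 + x) = 2.
Multiply by 8: 2·(2E) − 4·(2E) + 8·(20 + x) = 16, i.e. 160 + 8x − 2·(80 + 3x) = 16.
Collecting terms: 2x = 16, so x = 8.
Then 2E = 80 + 3·8 = 104, so E = 52, V = 2E/4 = 26, F = 20 + 8 = 28.

8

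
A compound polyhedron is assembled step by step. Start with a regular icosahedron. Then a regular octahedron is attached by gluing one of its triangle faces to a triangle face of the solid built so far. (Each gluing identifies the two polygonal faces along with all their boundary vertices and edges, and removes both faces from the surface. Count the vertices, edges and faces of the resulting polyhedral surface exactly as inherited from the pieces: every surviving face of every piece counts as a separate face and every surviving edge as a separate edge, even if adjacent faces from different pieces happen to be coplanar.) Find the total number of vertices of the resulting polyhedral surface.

15

A regular icosahedron: V=12, E=30, F=20.
Attach a regular octahedron (V=6, E=12, F=8) along a 3-gon: merge 3 vertices and 3 edges, delete both glued faces → V=15, E=39, F=26.
Check: V − E + F = 15 − 39 + 26 = 2.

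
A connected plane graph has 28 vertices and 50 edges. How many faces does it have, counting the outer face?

24

Euler's formula for a connected plane graph: V − E + F = 2, so F = 2 − 28 + 50 = 24.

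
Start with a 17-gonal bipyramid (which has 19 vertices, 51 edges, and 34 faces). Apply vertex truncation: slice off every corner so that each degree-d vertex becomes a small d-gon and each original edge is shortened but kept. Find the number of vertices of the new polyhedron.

Truncation replaces each original edge-end by a new vertex, so V′ = 2E = 102.
Each original edge survives, and each old vertex of degree d contributes d new edges; summing degrees gives Σd = 2E, so E′ = E + 2E = 3E = 153.
Each original face survives and each original vertex becomes one new face: F′ = F + V = 53.

102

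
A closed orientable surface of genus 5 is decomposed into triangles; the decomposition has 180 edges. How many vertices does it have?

χ = 2 − 2·5 = -8, and every face is a triangle so 3F = 2E.
F = 2E/3 = 120. Then V = -8 + E − F = -8 + 180 − 120 = 52.

52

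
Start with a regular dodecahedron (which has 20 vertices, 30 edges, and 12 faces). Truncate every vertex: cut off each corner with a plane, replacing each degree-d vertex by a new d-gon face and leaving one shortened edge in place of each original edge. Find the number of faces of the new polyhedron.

Truncation replaces each original edge-end by a new vertex, so V′ = 2E = 60.
Each original edge survives, and each old vertex of degree d contributes d new edges; summing degrees gives Σd = 2E, so E′ = E + 2E = 3E = 90.
Each original face survives and each original vertex becomes one new face: F′ = F + V = 32.

32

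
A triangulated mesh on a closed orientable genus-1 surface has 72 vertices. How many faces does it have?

144

χ = 2 − 2·1 = 0, and every face is a triangle so 3F = 2E.
V − E + F = 0 with E = 3F/2 gives 72 − (3/2 − 1)·F = 0, so F = 144 and E = 216.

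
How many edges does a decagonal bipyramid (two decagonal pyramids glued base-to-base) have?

30

A bipyramid over an n-gon has 2n triangular faces and n + 2 vertices: V = 10 + 2 = 12, E = 3·10 = 30, F = 2·10 = 20.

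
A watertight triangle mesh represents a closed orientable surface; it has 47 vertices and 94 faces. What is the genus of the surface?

1

Every face is a triangle, so 2E = 3·94 = 282, giving E = 141.
χ = V − E + F = 47 − 141 + 94 = 0.
For a closed orientable surface χ = 2 − 2g, so g = (2 − (0))/2 = 1.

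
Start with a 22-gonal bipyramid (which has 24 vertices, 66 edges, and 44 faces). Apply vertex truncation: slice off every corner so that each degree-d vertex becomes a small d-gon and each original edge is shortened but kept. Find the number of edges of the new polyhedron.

Truncation replaces each original edge-end by a new vertex, so V′ = 2E = 132.
Each original edge survives, and each old vertex of degree d contributes d new edges; summing degrees gives Σd = 2E, so E′ = E + 2E = 3E = 198.
Each original face survives and each original vertex becomes one new face: F′ = F + V = 68.

198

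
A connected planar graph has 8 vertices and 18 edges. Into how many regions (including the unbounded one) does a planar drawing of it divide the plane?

12

Euler's formula for a connected plane graph: V − E + F = 2, so F = 2 − 8 + 18 = 12.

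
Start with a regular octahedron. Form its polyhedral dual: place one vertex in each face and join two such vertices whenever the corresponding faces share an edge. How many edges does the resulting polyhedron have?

12

The base solid has V = 6, E = 12, F = 8.
The dual swaps V and F and preserves E: V′ = F = 8, E′ = E = 12, F′ = V = 6.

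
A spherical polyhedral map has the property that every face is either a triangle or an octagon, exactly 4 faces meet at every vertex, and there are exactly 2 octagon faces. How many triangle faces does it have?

Let x be the number of triangles; then F = 2 + x.
Edge–face incidences: 2E = 8·2 + 3·x = 16 + 3x.
Every vertex has degree 4, so 4V = 2E.
Euler: V − E + F = 2 ⇒ (2E)/4 − E + (2 + x) = 2.
Multiply by 8: 2·(2E) − 4·(2E) + 8·(2 + x) = 16, i.e. 16 + 8x − 2·(16 + 3x) = 16.
Collecting terms: 2x − 16 = 16, so 2x = 32, so x = 16.
Then 2E = 16 + 3·16 = 64, so E = 32, V = 2E/4 = 16, F = 2 + 16 = 18.

16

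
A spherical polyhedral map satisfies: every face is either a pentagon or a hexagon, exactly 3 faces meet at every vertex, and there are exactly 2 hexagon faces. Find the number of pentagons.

12

Let x be the number of pentagons; then F = 2 + x.
Edge–face incidences: 2E = 6·2 + 5·x = 12 + 5x.
Every vertex has degree 3, so 3V = 2E.
Euler: V − E + F = 2 ⇒ (2E)/3 − E + (2 + x) = 2.
Multiply by 6: 2·(2E) − 3·(2E) + 6·(2 + x) = 12, i.e. 12 + 6x − (12 + 5x) = 12.
Collecting terms: x = 12.
Then 2E = 12 + 5·12 = 72, so E = 36, V = 2E/3 = 24, F = 2 + 12 = 14.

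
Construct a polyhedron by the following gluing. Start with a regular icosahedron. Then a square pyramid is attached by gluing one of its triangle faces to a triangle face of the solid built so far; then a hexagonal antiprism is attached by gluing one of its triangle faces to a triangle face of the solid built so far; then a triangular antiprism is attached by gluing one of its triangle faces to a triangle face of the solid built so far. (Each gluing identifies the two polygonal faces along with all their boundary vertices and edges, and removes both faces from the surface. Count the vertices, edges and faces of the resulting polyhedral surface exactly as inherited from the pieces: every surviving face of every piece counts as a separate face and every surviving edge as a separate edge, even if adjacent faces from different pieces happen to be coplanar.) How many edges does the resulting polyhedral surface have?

65

A regular icosahedron: V=12, E=30, F=20.
Attach a square pyramid (V=5, E=8, F=5) along a 3-gon: merge 3 vertices and 3 edges, delete both glued faces → V=14, E=35, F=23.
Attach a hexagonal antiprism (V=12, E=24, F=14) along a 3-gon: merge 3 vertices and 3 edges, delete both glued faces → V=23, E=56, F=35.
Attach a triangular antiprism (V=6, E=12, F=8) along a 3-gon: merge 3 vertices and 3 edges, delete both glued faces → V=26, E=65, F=41.
Check: V − E + F = 26 − 65 + 41 = 2.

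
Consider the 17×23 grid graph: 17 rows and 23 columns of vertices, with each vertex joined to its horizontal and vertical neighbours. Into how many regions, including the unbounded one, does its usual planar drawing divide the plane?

353

The grid has V = 17·23 = 391 vertices and E = 17·22 + 23·16 = 742 edges.
F = 2 − V + E = 2 − 391 + 742 = 353.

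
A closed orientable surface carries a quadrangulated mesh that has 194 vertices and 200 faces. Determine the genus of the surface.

4

Every face is a square, so 2E = 4·200 = 800, giving E = 400.
χ = V − E + F = 194 − 400 + 200 = -6.
For a closed orientable surface χ = 2 − 2g, so g = (2 − (-6))/2 = 4.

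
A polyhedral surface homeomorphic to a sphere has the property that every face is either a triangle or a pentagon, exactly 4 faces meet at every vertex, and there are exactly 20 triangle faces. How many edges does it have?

Let x be the number of pentagons; then F = 20 + x.
Edge–face incidences: 2E = 3·20 + 5·x = 60 + 5x.
Every vertex has degree 4, so 4V = 2E.
Euler: V − E + F = 2 ⇒ (2E)/4 − E + (20 + x) = 2.
Multiply by 8: 2·(2E) − 4·(2E) + 8·(20 + x) = 16, i.e. 160 + 8x − 2·(60 + 5x) = 16.
Collecting terms: −2x + 40 = 16, so −2x = −24, so x = 12.
Then 2E = 60 + 5·12 = 120, so E = 60, V = 2E/4 = 30, F = 20 + 12 = 32.

60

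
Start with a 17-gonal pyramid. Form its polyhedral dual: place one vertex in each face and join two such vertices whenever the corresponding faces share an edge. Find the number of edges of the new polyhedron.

The base solid has V = 18, E = 34, F = 18.
The dual swaps V and F and preserves E: V′ = F = 18, E′ = E = 34, F′ = V = 18.

34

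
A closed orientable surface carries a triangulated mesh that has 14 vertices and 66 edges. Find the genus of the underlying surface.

Every face is a triangle and each edge borders two faces, so 3F = 2·66, giving F = 44.
χ = V − E + F = 14 − 66 + 44 = -8.
For a closed orientable surface χ = 2 − 2g, so g = (2 − (-8))/2 = 5.

5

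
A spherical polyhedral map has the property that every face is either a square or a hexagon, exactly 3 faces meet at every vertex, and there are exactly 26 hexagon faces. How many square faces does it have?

6

Let x be the number of squares; then F = 26 + x.
Edge–face incidences: 2E = 6·26 + 4·x = 156 + 4x.
Every vertex has degree 3, so 3V = 2E.
Euler: V − E + F = 2 ⇒ (2E)/3 − E + (26 + x) = 2.
Multiply by 6: 2·(2E) − 3·(2E) + 6·(26 + x) = 12, i.e. 156 + 6x − (156 + 4x) = 12.
Collecting terms: 2x = 12, so x = 6.
Then 2E = 156 + 4·6 = 180, so E = 90, V = 2E/3 = 60, F = 26 + 6 = 32.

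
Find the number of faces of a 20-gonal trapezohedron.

40

The n-trapezohedron (dual of the n-antiprism) has V = 2·20 + 2 = 42, E = 4·20 = 80, F = 2·20 = 40.
Check: V − E + F = 42 − 80 + 40 = 2.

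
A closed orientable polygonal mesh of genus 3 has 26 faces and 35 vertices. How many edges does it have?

65

For a closed orientable surface of genus 3, χ = 2 − 2·3 = -4.
E = V + F − (-4) = 35 + 26 − (-4) = 65.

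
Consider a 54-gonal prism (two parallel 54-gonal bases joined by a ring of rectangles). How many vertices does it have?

108

A prism on an n-gon has two n-gon bases and n rectangular sides: V = 2·54 = 108, E = 3·54 = 162, F = 54 + 2 = 56.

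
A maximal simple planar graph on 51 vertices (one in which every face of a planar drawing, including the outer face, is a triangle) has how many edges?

147

In a plane triangulation 3F = 2E and V − E + F = 2, so E = 3V − 6 = 3·51 − 6 = 147.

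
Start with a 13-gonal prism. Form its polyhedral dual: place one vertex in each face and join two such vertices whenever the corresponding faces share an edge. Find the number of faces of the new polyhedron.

26

The base solid has V = 26, E = 39, F = 15.
The dual swaps V and F and preserves E: V′ = F = 15, E′ = E = 39, F′ = V = 26.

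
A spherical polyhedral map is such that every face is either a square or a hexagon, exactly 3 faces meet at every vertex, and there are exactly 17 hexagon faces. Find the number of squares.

6

Let x be the number of squares; then F = 17 + x.
Edge–face incidences: 2E = 6·17 + 4·x = 102 + 4x.
Every vertex has degree 3, so 3V = 2E.
Euler: V − E + F = 2 ⇒ (2E)/3 − E + (17 + x) = 2.
Multiply by 6: 2·(2E) − 3·(2E) + 6·(17 + x) = 12, i.e. 102 + 6x − (102 + 4x) = 12.
Collecting terms: 2x = 12, so x = 6.
Then 2E = 102 + 4·6 = 126, so E = 63, V = 2E/3 = 42, F = 17 + 6 = 23.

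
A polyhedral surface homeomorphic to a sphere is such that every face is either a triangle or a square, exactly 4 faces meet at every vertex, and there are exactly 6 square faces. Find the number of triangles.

8

Let x be the number of triangles; then F = 6 + x.
Edge–face incidences: 2E = 4·6 + 3·x = 24 + 3x.
Every vertex has degree 4, so 4V = 2E.
Euler: V − E + F = 2 ⇒ (2E)/4 − E + (6 + x) = 2.
Multiply by 8: 2·(2E) − 4·(2E) + 8·(6 + x) = 16, i.e. 48 + 8x − 2·(24 + 3x) = 16.
Collecting terms: 2x = 16, so x = 8.
Then 2E = 24 + 3·8 = 48, so E = 24, V = 2E/4 = 12, F = 6 + 8 = 14.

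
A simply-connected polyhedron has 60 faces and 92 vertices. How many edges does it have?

Here V − E + F = 2.
E = V + F − (2) = 92 + 60 − (2) = 150.

150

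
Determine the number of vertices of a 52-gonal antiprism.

An antiprism on an n-gon has two n-gon caps and 2n triangles: V = 2·52 = 104, E = 4·52 = 208, F = 2·52 + 2 = 106.
Check: V − E + F = 104 − 208 + 106 = 2.

104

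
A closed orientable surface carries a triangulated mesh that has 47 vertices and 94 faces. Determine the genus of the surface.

1

Every face is a triangle, so 2E = 3·94 = 282, giving E = 141.
χ = V − E + F = 47 − 141 + 94 = 0.
For a closed orientable surface χ = 2 − 2g, so g = (2 − (0))/2 = 1.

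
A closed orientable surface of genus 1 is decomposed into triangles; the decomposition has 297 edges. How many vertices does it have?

99

χ = 2 − 2·1 = 0, and every face is a triangle so 3F = 2E.
F = 2E/3 = 198. Then V = 0 + E − F = 0 + 297 − 198 = 99.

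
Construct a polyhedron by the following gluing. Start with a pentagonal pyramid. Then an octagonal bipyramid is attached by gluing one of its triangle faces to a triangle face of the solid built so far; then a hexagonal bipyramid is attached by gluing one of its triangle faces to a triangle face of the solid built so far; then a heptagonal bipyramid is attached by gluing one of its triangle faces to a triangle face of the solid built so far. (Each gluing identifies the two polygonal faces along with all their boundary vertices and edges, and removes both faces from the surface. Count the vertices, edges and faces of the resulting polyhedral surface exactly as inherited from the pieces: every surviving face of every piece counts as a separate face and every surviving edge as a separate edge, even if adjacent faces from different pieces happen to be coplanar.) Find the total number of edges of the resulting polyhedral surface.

64

A pentagonal pyramid: V=6, E=10, F=6.
Attach an octagonal bipyramid (V=10, E=24, F=16) along a 3-gon: merge 3 vertices and 3 edges, delete both glued faces → V=13, E=31, F=20.
Attach a hexagonal bipyramid (V=8, E=18, F=12) along a 3-gon: merge 3 vertices and 3 edges, delete both glued faces → V=18, E=46, F=30.
Attach a heptagonal bipyramid (V=9, E=21, F=14) along a 3-gon: merge 3 vertices and 3 edges, delete both glued faces → V=24, E=64, F=42.
Check: V − E + F = 24 − 64 + 42 = 2.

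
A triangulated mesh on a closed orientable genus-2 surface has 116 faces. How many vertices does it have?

χ = 2 − 2·2 = -2, and every face is a triangle so 3F = 2E.
E = 3·116/2 = 174. Then V = -2 + E − F = -2 + 174 − 116 = 56.

56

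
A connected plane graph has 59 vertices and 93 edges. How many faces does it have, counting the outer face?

Euler's formula for a connected plane graph: V − E + F = 2, so F = 2 − 59 + 93 = 36.

36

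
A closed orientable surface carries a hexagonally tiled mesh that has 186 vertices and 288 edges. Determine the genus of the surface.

Every face is a hexagon and each edge borders two faces, so 6F = 2·288, giving F = 96.
χ = V − E + F = 186 − 288 + 96 = -6.
For a closed orientable surface χ = 2 − 2g, so g = (2 − (-6))/2 = 4.

4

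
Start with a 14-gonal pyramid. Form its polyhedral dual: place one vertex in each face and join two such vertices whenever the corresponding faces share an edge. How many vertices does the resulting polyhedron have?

The base solid has V = 15, E = 28, F = 15.
The dual swaps V and F and preserves E: V′ = F = 15, E′ = E = 28, F′ = V = 15.

15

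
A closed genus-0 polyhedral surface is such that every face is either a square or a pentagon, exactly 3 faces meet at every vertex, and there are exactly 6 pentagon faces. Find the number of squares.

3

Let x be the number of squares; then F = 6 + x.
Edge–face incidences: 2E = 5·6 + 4·x = 30 + 4x.
Every vertex has degree 3, so 3V = 2E.
Euler: V − E + F = 2 ⇒ (2E)/3 − E + (6 + x) = 2.
Multiply by 6: 2·(2E) − 3·(2E) + 6·(6 + x) = 12, i.e. 36 + 6x − (30 + 4x) = 12.
Collecting terms: 2x + 6 = 12, so 2x = 6, so x = 3.
Then 2E = 30 + 4·3 = 42, so E = 21, V = 2E/3 = 14, F = 6 + 3 = 9.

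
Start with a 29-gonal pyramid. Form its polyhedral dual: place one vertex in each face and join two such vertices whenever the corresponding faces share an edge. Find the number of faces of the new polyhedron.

The base solid has V = 30, E = 58, F = 30.
The dual swaps V and F and preserves E: V′ = F = 30, E′ = E = 58, F′ = V = 30.

30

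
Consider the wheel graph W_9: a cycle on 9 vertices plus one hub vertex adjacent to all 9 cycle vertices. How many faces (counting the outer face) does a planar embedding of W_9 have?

10

W_9 has V = 9 + 1 = 10 vertices and E = 2·9 = 18 edges.
By Euler's formula F = 2 − V + E = 2 − 10 + 18 = 10.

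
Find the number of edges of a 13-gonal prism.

A prism on an n-gon has two n-gon bases and n rectangular sides: V = 2·13 = 26, E = 3·13 = 39, F = 13 + 2 = 15.
Check: V − E + F = 26 − 39 + 15 = 2.

39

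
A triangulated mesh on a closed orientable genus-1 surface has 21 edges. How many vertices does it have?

χ = 2 − 2·1 = 0, and every face is a triangle so 3F = 2E.
F = 2E/3 = 14. Then V = 0 + E − F = 0 + 21 − 14 = 7.

7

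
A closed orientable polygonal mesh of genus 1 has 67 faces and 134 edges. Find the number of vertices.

67

For a closed orientable surface of genus 1, χ = 2 − 2·1 = 0.
V = 0 + E − F = 0 + 134 − 67 = 67.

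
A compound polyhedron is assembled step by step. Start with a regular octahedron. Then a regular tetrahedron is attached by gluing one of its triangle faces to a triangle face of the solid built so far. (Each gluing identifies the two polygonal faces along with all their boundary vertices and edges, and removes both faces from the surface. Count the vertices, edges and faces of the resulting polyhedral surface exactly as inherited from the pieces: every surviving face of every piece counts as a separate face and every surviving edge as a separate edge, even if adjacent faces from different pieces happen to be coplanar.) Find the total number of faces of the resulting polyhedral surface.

10

A regular octahedron: V=6, E=12, F=8.
Attach a regular tetrahedron (V=4, E=6, F=4) along a 3-gon: merge 3 vertices and 3 edges, delete both glued faces → V=7, E=15, F=10.
Check: V − E + F = 7 − 15 + 10 = 2.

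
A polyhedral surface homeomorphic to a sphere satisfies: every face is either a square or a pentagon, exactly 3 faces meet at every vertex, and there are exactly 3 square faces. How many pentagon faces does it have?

6

Let x be the number of pentagons; then F = 3 + x.
Edge–face incidences: 2E = 4·3 + 5·x = 12 + 5x.
Every vertex has degree 3, so 3V = 2E.
Euler: V − E + F = 2 ⇒ (2E)/3 − E + (3 + x) = 2.
Multiply by 6: 2·(2E) − 3·(2E) + 6·(3 + x) = 12, i.e. 18 + 6x − (12 + 5x) = 12.
Collecting terms: x + 6 = 12, so x = 6.
Then 2E = 12 + 5·6 = 42, so E = 21, V = 2E/3 = 14, F = 3 + 6 = 9.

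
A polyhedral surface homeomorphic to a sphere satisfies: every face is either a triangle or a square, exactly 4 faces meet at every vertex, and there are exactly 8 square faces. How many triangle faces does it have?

8

Let x be the number of triangles; then F = 8 + x.
Edge–face incidences: 2E = 4·8 + 3·x = 32 + 3x.
Every vertex has degree 4, so 4V = 2E.
Euler: V − E + F = 2 ⇒ (2E)/4 − E + (8 + x) = 2.
Multiply by 8: 2·(2E) − 4·(2E) + 8·(8 + x) = 16, i.e. 64 + 8x − 2·(32 + 3x) = 16.
Collecting terms: 2x = 16, so x = 8.
Then 2E = 32 + 3·8 = 56, so E = 28, V = 2E/4 = 14, F = 8 + 8 = 16.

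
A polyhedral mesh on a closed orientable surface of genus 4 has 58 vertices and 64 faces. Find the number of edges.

For a closed orientable surface of genus 4, χ = 2 − 2·4 = -6.
E = V + F − (-6) = 58 + 64 − (-6) = 128.

128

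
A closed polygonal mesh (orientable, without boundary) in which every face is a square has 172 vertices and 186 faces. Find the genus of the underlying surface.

8

Every face is a square, so 2E = 4·186 = 744, giving E = 372.
χ = V − E + F = 172 − 372 + 186 = -14.
For a closed orientable surface χ = 2 − 2g, so g = (2 − (-14))/2 = 8.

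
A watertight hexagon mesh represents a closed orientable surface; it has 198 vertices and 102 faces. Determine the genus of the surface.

Every face is a hexagon, so 2E = 6·102 = 612, giving E = 306.
χ = V − E + F = 198 − 306 + 102 = -6.
For a closed orientable surface χ = 2 − 2g, so g = (2 − (-6))/2 = 4.

4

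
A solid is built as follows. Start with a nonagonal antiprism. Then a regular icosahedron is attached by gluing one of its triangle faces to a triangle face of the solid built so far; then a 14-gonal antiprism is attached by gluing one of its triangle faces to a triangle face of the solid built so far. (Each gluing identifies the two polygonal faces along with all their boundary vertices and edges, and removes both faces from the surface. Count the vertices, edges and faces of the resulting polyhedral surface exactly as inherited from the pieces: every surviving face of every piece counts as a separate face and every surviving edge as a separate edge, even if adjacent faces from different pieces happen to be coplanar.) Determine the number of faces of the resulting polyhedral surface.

A nonagonal antiprism: V=18, E=36, F=20.
Attach a regular icosahedron (V=12, E=30, F=20) along a 3-gon: merge 3 vertices and 3 edges, delete both glued faces → V=27, E=63, F=38.
Attach a 14-gonal antiprism (V=28, E=56, F=30) along a 3-gon: merge 3 vertices and 3 edges, delete both glued faces → V=52, E=116, F=66.
Check: V − E + F = 52 − 116 + 66 = 2.

66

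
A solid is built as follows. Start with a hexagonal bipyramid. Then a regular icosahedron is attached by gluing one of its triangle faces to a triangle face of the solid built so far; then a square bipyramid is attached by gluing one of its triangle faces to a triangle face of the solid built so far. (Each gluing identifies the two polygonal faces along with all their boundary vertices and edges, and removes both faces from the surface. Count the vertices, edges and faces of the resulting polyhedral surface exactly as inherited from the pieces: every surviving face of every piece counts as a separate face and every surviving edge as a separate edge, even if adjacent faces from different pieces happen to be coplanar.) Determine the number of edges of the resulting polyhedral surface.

A hexagonal bipyramid: V=8, E=18, F=12.
Attach a regular icosahedron (V=12, E=30, F=20) along a 3-gon: merge 3 vertices and 3 edges, delete both glued faces → V=17, E=45, F=30.
Attach a square bipyramid (V=6, E=12, F=8) along a 3-gon: merge 3 vertices and 3 edges, delete both glued faces → V=20, E=54, F=36.
Check: V − E + F = 20 − 54 + 36 = 2.

54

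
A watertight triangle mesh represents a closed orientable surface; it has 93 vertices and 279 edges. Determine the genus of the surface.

1

Every face is a triangle and each edge borders two faces, so 3F = 2·279, giving F = 186.
χ = V − E + F = 93 − 279 + 186 = 0.
For a closed orientable surface χ = 2 − 2g, so g = (2 − (0))/2 = 1.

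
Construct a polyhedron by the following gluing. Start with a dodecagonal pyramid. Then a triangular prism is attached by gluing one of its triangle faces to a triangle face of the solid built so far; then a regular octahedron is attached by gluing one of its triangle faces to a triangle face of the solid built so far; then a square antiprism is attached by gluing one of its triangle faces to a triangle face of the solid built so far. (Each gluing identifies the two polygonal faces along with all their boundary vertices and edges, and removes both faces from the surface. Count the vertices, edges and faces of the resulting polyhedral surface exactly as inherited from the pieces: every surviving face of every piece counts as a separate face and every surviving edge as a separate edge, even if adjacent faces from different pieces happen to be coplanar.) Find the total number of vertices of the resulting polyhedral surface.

A dodecagonal pyramid: V=13, E=24, F=13.
Attach a triangular prism (V=6, E=9, F=5) along a 3-gon: merge 3 vertices and 3 edges, delete both glued faces → V=16, E=30, F=16.
Attach a regular octahedron (V=6, E=12, F=8) along a 3-gon: merge 3 vertices and 3 edges, delete both glued faces → V=19, E=39, F=22.
Attach a square antiprism (V=8, E=16, F=10) along a 3-gon: merge 3 vertices and 3 edges, delete both glued faces → V=24, E=52, F=30.
Check: V − E + F = 24 − 52 + 30 = 2.

24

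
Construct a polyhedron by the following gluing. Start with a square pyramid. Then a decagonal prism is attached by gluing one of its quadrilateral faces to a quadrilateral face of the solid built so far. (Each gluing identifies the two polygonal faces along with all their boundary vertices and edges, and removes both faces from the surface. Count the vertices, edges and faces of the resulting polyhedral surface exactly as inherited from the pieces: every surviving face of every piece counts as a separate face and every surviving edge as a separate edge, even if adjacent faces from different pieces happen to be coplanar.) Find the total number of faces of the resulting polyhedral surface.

15

A square pyramid: V=5, E=8, F=5.
Attach a decagonal prism (V=20, E=30, F=12) along a 4-gon: merge 4 vertices and 4 edges, delete both glued faces → V=21, E=34, F=15.
Check: V − E + F = 21 − 34 + 15 = 2.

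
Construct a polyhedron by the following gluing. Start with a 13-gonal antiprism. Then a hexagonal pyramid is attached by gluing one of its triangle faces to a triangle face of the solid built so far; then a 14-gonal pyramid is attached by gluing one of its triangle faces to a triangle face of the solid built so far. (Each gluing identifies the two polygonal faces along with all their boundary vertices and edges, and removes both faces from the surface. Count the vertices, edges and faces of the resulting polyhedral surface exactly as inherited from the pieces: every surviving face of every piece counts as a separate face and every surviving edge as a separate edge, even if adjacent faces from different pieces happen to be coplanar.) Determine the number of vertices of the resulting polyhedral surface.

A 13-gonal antiprism: V=26, E=52, F=28.
Attach a hexagonal pyramid (V=7, E=12, F=7) along a 3-gon: merge 3 vertices and 3 edges, delete both glued faces → V=30, E=61, F=33.
Attach a 14-gonal pyramid (V=15, E=28, F=15) along a 3-gon: merge 3 vertices and 3 edges, delete both glued faces → V=42, E=86, F=46.
Check: V − E + F = 42 − 86 + 46 = 2.

42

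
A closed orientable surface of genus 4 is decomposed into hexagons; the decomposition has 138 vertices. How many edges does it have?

216

χ = 2 − 2·4 = -6, and every face is a hexagon so 6F = 2E.
V − E + F = -6 with E = 6F/2 gives 138 − (6/2 − 1)·F = -6, so F = 72 and E = 216.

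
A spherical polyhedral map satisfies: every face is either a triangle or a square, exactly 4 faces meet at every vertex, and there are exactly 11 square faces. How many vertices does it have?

Let x be the number of triangles; then F = 11 + x.
Edge–face incidences: 2E = 4·11 + 3·x = 44 + 3x.
Every vertex has degree 4, so 4V = 2E.
Euler: V − E + F = 2 ⇒ (2E)/4 − E + (11 + x) = 2.
Multiply by 8: 2·(2E) − 4·(2E) + 8·(11 + x) = 16, i.e. 88 + 8x − 2·(44 + 3x) = 16.
Collecting terms: 2x = 16, so x = 8.
Then 2E = 44 + 3·8 = 68, so E = 34, V = 2E/4 = 17, F = 11 + 8 = 19.

17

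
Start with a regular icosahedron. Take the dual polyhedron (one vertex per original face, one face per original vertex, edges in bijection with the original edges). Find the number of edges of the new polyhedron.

The base solid has V = 12, E = 30, F = 20.
The dual swaps V and F and preserves E: V′ = F = 20, E′ = E = 30, F′ = V = 12.

30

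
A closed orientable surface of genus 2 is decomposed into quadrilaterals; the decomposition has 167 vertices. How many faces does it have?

169

χ = 2 − 2·2 = -2, and every face is a square so 4F = 2E.
V − E + F = -2 with E = 4F/2 gives 167 − (4/2 − 1)·F = -2, so F = 169 and E = 338.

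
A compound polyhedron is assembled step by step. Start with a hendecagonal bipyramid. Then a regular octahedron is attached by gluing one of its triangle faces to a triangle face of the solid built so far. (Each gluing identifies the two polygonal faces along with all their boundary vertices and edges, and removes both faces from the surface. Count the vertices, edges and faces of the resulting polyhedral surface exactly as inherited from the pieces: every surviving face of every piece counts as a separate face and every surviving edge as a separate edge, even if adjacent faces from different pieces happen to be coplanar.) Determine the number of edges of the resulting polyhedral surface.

42

A hendecagonal bipyramid: V=13, E=33, F=22.
Attach a regular octahedron (V=6, E=12, F=8) along a 3-gon: merge 3 vertices and 3 edges, delete both glued faces → V=16, E=42, F=28.
Check: V − E + F = 16 − 42 + 28 = 2.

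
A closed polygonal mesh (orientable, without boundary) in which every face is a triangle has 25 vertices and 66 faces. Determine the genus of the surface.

5

Every face is a triangle, so 2E = 3·66 = 198, giving E = 99.
χ = V − E + F = 25 − 99 + 66 = -8.
For a closed orientable surface χ = 2 − 2g, so g = (2 − (-8))/2 = 5.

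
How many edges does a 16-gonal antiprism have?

An antiprism on an n-gon has two n-gon caps and 2n triangles: V = 2·16 = 32, E = 4·16 = 64, F = 2·16 + 2 = 34.

64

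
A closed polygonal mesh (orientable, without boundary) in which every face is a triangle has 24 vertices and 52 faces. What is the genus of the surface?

Every face is a triangle, so 2E = 3·52 = 156, giving E = 78.
χ = V − E + F = 24 − 78 + 52 = -2.
For a closed orientable surface χ = 2 − 2g, so g = (2 − (-2))/2 = 2.

2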